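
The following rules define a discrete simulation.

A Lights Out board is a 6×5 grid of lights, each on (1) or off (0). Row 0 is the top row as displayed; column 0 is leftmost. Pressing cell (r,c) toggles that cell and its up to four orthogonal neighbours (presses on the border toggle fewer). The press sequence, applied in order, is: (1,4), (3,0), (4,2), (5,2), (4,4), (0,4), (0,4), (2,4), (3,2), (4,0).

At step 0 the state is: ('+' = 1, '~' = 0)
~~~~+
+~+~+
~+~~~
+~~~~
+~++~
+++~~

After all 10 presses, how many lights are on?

16

k=0  ~~~~+
+~+~+
~+~~~
+~~~~
+~++~
+++~~
k=1  ~~~~~
+~++~
~+~~+
+~~~~
+~++~
+++~~
k=2  ~~~~~
+~++~
++~~+
~+~~~
~~++~
+++~~
k=3  ~~~~~
+~++~
++~~+
~++~~
~+~~~
++~~~
k=4  ~~~~~
+~++~
++~~+
~++~~
~++~~
+~++~
k=5  ~~~~~
+~++~
++~~+
~++~+
~++++
+~+++
k=6  ~~~++
+~+++
++~~+
~++~+
~++++
+~+++
k=7  ~~~~~
+~++~
++~~+
~++~+
~++++
+~+++
k=8  ~~~~~
+~+++
++~+~
~++~~
~++++
+~+++
k=9  ~~~~~
+~+++
++++~
~~~+~
~+~++
+~+++
k=10  ~~~~~
+~+++
++++~
+~~+~
+~~++
~~+++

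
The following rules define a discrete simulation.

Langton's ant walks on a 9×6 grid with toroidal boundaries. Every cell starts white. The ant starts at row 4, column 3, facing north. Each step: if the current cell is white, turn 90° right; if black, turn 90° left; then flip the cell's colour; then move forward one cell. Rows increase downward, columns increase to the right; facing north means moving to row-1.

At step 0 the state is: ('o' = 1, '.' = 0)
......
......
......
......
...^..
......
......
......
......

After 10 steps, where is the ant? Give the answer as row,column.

step 0: ......
......
......
......
...^..
......
......
......
......
step 1: ......
......
......
......
...o>.
......
......
......
......
step 2: ......
......
......
......
...oo.
....v.
......
......
......
step 3: ......
......
......
......
...oo.
...<o.
......
......
......
step 4: ......
......
......
......
...^o.
...oo.
......
......
......
step 5: ......
......
......
......
..<.o.
...oo.
......
......
......
step 6: ......
......
......
..^...
..o.o.
...oo.
......
......
......
step 7: ......
......
......
..o>..
..o.o.
...oo.
......
......
......
step 8: ......
......
......
..oo..
..ovo.
...oo.
......
......
......
step 9: ......
......
......
..oo..
..<oo.
...oo.
......
......
......
step 10: ......
......
......
..oo..
...oo.
..voo.
......
......
......

5,2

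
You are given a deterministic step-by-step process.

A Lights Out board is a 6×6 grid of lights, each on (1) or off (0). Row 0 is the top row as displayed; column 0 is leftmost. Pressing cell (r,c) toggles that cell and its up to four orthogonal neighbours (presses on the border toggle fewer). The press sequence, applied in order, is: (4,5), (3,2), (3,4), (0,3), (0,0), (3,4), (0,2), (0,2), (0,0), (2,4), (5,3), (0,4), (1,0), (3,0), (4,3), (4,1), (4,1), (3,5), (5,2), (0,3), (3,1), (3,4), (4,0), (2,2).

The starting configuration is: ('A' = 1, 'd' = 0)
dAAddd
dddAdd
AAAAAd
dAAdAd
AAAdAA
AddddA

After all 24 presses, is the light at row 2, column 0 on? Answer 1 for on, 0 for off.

t=0: dAAddd
dddAdd
AAAAAd
dAAdAd
AAAdAA
AddddA
t=1: dAAddd
dddAdd
AAAAAd
dAAdAA
AAAddd
Addddd
t=2: dAAddd
dddAdd
AAdAAd
dddAAA
AAdddd
Addddd
t=3: dAAddd
dddAdd
AAdAdd
dddddd
AAddAd
Addddd
t=4: dAdAAd
dddddd
AAdAdd
dddddd
AAddAd
Addddd
t=5: AddAAd
Addddd
AAdAdd
dddddd
AAddAd
Addddd
t=6: AddAAd
Addddd
AAdAAd
dddAAA
AAdddd
Addddd
t=7: AAAdAd
AdAddd
AAdAAd
dddAAA
AAdddd
Addddd
t=8: AddAAd
Addddd
AAdAAd
dddAAA
AAdddd
Addddd
t=9: dAdAAd
dddddd
AAdAAd
dddAAA
AAdddd
Addddd
t=10: dAdAAd
ddddAd
AAdddA
dddAdA
AAdddd
Addddd
t=11: dAdAAd
ddddAd
AAdddA
dddAdA
AAdAdd
AdAAAd
t=12: dAdddA
dddddd
AAdddA
dddAdA
AAdAdd
AdAAAd
t=13: AAdddA
AAdddd
dAdddA
dddAdA
AAdAdd
AdAAAd
t=14: AAdddA
AAdddd
AAdddA
AAdAdA
dAdAdd
AdAAAd
t=15: AAdddA
AAdddd
AAdddA
AAdddA
dAAdAd
AdAdAd
t=16: AAdddA
AAdddd
AAdddA
AddddA
AdddAd
AAAdAd
t=17: AAdddA
AAdddd
AAdddA
AAdddA
dAAdAd
AdAdAd
t=18: AAdddA
AAdddd
AAdddd
AAddAd
dAAdAA
AdAdAd
t=19: AAdddA
AAdddd
AAdddd
AAddAd
dAddAA
AAdAAd
t=20: AAAAAA
AAdAdd
AAdddd
AAddAd
dAddAA
AAdAAd
t=21: AAAAAA
AAdAdd
Addddd
ddAdAd
ddddAA
AAdAAd
t=22: AAAAAA
AAdAdd
AdddAd
ddAAdA
dddddA
AAdAAd
t=23: AAAAAA
AAdAdd
AdddAd
AdAAdA
AAdddA
dAdAAd
t=24: AAAAAA
AAAAdd
AAAAAd
AddAdA
AAdddA
dAdAAd

1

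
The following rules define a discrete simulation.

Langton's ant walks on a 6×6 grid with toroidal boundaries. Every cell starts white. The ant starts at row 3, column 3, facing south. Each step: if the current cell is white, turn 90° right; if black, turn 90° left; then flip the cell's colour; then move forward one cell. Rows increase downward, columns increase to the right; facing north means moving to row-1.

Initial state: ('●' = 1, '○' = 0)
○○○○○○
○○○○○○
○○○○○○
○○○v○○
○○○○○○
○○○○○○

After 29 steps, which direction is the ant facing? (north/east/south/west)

west

t=0: ○○○○○○
○○○○○○
○○○○○○
○○○v○○
○○○○○○
○○○○○○
t=1: ○○○○○○
○○○○○○
○○○○○○
○○<●○○
○○○○○○
○○○○○○
t=2: ○○○○○○
○○○○○○
○○^○○○
○○●●○○
○○○○○○
○○○○○○
t=3: ○○○○○○
○○○○○○
○○●>○○
○○●●○○
○○○○○○
○○○○○○
t=4: ○○○○○○
○○○○○○
○○●●○○
○○●v○○
○○○○○○
○○○○○○
t=5: ○○○○○○
○○○○○○
○○●●○○
○○●○>○
○○○○○○
○○○○○○
t=6: ○○○○○○
○○○○○○
○○●●○○
○○●○●○
○○○○v○
○○○○○○
t=7: ○○○○○○
○○○○○○
○○●●○○
○○●○●○
○○○<●○
○○○○○○
t=8: ○○○○○○
○○○○○○
○○●●○○
○○●^●○
○○○●●○
○○○○○○
t=9: ○○○○○○
○○○○○○
○○●●○○
○○●●>○
○○○●●○
○○○○○○
t=10: ○○○○○○
○○○○○○
○○●●^○
○○●●○○
○○○●●○
○○○○○○
t=11: ○○○○○○
○○○○○○
○○●●●>
○○●●○○
○○○●●○
○○○○○○
t=12: ○○○○○○
○○○○○○
○○●●●●
○○●●○v
○○○●●○
○○○○○○
t=13: ○○○○○○
○○○○○○
○○●●●●
○○●●<●
○○○●●○
○○○○○○
t=14: ○○○○○○
○○○○○○
○○●●^●
○○●●●●
○○○●●○
○○○○○○
t=15: ○○○○○○
○○○○○○
○○●<○●
○○●●●●
○○○●●○
○○○○○○
t=16: ○○○○○○
○○○○○○
○○●○○●
○○●v●●
○○○●●○
○○○○○○
t=17: ○○○○○○
○○○○○○
○○●○○●
○○●○>●
○○○●●○
○○○○○○
t=18: ○○○○○○
○○○○○○
○○●○^●
○○●○○●
○○○●●○
○○○○○○
t=19: ○○○○○○
○○○○○○
○○●○●>
○○●○○●
○○○●●○
○○○○○○
t=20: ○○○○○○
○○○○○^
○○●○●○
○○●○○●
○○○●●○
○○○○○○
t=21: ○○○○○○
>○○○○●
○○●○●○
○○●○○●
○○○●●○
○○○○○○
t=22: ○○○○○○
●○○○○●
v○●○●○
○○●○○●
○○○●●○
○○○○○○
t=23: ○○○○○○
●○○○○●
●○●○●<
○○●○○●
○○○●●○
○○○○○○
t=24: ○○○○○○
●○○○○^
●○●○●●
○○●○○●
○○○●●○
○○○○○○
t=25: ○○○○○○
●○○○<○
●○●○●●
○○●○○●
○○○●●○
○○○○○○
t=26: ○○○○^○
●○○○●○
●○●○●●
○○●○○●
○○○●●○
○○○○○○
t=27: ○○○○●>
●○○○●○
●○●○●●
○○●○○●
○○○●●○
○○○○○○
t=28: ○○○○●●
●○○○●v
●○●○●●
○○●○○●
○○○●●○
○○○○○○
t=29: ○○○○●●
●○○○<●
●○●○●●
○○●○○●
○○○●●○
○○○○○○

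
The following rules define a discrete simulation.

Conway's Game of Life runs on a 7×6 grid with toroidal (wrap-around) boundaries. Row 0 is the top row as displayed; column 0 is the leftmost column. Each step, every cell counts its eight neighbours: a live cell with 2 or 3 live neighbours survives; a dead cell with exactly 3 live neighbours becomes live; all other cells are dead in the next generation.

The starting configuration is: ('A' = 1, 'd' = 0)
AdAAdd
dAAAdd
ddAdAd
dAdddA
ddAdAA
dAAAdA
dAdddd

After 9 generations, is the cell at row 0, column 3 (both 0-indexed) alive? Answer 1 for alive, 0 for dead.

gen 0: AdAAdd
dAAAdd
ddAdAd
dAdddA
ddAdAA
dAAAdA
dAdddd
gen 1: AddAdd
ddddAd
AdddAd
AAAddA
dddddA
dAdAdA
ddddAd
gen 2: dddAAA
dddAAd
AddAAd
dAddAd
dddddA
AddddA
AdAAAA
gen 3: Addddd
ddAddd
ddAddd
AddAAd
ddddAA
dAdAdd
dAAddd
gen 4: ddAddd
dAdddd
dAAddd
dddAAd
AdAddA
AAdAAd
AAAddd
gen 5: AdAddd
dAdddd
dAAAdd
AddAAA
AdAddd
dddAAd
AddddA
gen 6: AddddA
AddAdd
dAdAdA
AdddAA
AAAddd
AAdAAd
AAdAAA
gen 7: ddAAdd
dAAddd
dAAAdd
dddAAd
ddAddd
dddddd
dddAdd
gen 8: dAdAdd
dddddd
dAddAd
dAddAd
dddAdd
dddddd
ddAAdd
gen 9: dddAdd
ddAddd
dddddd
ddAAAd
dddddd
ddAAdd
ddAAdd

1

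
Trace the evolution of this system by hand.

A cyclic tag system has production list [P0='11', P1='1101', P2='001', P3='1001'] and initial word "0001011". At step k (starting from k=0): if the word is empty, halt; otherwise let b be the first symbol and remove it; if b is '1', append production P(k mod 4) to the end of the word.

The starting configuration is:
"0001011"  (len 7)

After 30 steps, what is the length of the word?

step 0: "0001011"  (len 7)
step 1: "001011"  (len 6)
step 2: "01011"  (len 5)
step 3: "1011"  (len 4)
step 4: "0111001"  (len 7)
step 5: "111001"  (len 6)
step 6: "110011101"  (len 9)
step 7: "10011101001"  (len 11)
step 8: "00111010011001"  (len 14)
step 9: "0111010011001"  (len 13)
step 10: "111010011001"  (len 12)
step 11: "11010011001001"  (len 14)
step 12: "10100110010011001"  (len 17)
step 13: "010011001001100111"  (len 18)
step 14: "10011001001100111"  (len 17)
step 15: "0011001001100111001"  (len 19)
step 16: "011001001100111001"  (len 18)
step 17: "11001001100111001"  (len 17)
step 18: "10010011001110011101"  (len 20)
step 19: "0010011001110011101001"  (len 22)
step 20: "010011001110011101001"  (len 21)
step 21: "10011001110011101001"  (len 20)
step 22: "00110011100111010011101"  (len 23)
step 23: "0110011100111010011101"  (len 22)
step 24: "110011100111010011101"  (len 21)
step 25: "1001110011101001110111"  (len 22)
step 26: "0011100111010011101111101"  (len 25)
step 27: "011100111010011101111101"  (len 24)
step 28: "11100111010011101111101"  (len 23)
step 29: "110011101001110111110111"  (len 24)
step 30: "100111010011101111101111101"  (len 27)

27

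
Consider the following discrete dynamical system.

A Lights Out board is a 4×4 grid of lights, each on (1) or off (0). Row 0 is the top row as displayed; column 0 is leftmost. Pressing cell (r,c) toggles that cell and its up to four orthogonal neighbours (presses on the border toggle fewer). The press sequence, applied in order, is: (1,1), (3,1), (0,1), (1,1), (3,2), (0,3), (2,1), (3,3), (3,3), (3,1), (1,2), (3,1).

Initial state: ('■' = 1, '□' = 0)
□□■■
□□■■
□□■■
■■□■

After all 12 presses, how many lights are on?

step 0: □□■■
□□■■
□□■■
■■□■
step 1: □■■■
■■□■
□■■■
■■□■
step 2: □■■■
■■□■
□□■■
□□■■
step 3: ■□□■
■□□■
□□■■
□□■■
step 4: ■■□■
□■■■
□■■■
□□■■
step 5: ■■□■
□■■■
□■□■
□■□□
step 6: ■■■□
□■■□
□■□■
□■□□
step 7: ■■■□
□□■□
■□■■
□□□□
step 8: ■■■□
□□■□
■□■□
□□■■
step 9: ■■■□
□□■□
■□■■
□□□□
step 10: ■■■□
□□■□
■■■■
■■■□
step 11: ■■□□
□■□■
■■□■
■■■□
step 12: ■■□□
□■□■
■□□■
□□□□

6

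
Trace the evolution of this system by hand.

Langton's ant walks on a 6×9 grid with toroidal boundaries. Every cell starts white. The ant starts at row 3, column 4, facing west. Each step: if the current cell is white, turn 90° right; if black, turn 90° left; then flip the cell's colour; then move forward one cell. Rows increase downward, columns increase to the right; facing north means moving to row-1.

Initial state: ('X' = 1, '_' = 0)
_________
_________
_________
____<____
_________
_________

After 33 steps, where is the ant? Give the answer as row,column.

4,6

step 0: _________
_________
_________
____<____
_________
_________
step 1: _________
_________
____^____
____X____
_________
_________
step 2: _________
_________
____X>___
____X____
_________
_________
step 3: _________
_________
____XX___
____Xv___
_________
_________
step 4: _________
_________
____XX___
____<X___
_________
_________
step 5: _________
_________
____XX___
_____X___
____v____
_________
step 6: _________
_________
____XX___
_____X___
___<X____
_________
step 7: _________
_________
____XX___
___^_X___
___XX____
_________
step 8: _________
_________
____XX___
___X>X___
___XX____
_________
step 9: _________
_________
____XX___
___XXX___
___Xv____
_________
step 10: _________
_________
____XX___
___XXX___
___X_>___
_________
step 11: _________
_________
____XX___
___XXX___
___X_X___
_____v___
step 12: _________
_________
____XX___
___XXX___
___X_X___
____<X___
step 13: _________
_________
____XX___
___XXX___
___X^X___
____XX___
step 14: _________
_________
____XX___
___XXX___
___XX>___
____XX___
step 15: _________
_________
____XX___
___XX^___
___XX____
____XX___
step 16: _________
_________
____XX___
___X<____
___XX____
____XX___
step 17: _________
_________
____XX___
___X_____
___Xv____
____XX___
step 18: _________
_________
____XX___
___X_____
___X_>___
____XX___
step 19: _________
_________
____XX___
___X_____
___X_X___
____Xv___
step 20: _________
_________
____XX___
___X_____
___X_X___
____X_>__
step 21: ______v__
_________
____XX___
___X_____
___X_X___
____X_X__
step 22: _____<X__
_________
____XX___
___X_____
___X_X___
____X_X__
step 23: _____XX__
_________
____XX___
___X_____
___X_X___
____X^X__
step 24: _____XX__
_________
____XX___
___X_____
___X_X___
____XX>__
step 25: _____XX__
_________
____XX___
___X_____
___X_X^__
____XX___
step 26: _____XX__
_________
____XX___
___X_____
___X_XX>_
____XX___
step 27: _____XX__
_________
____XX___
___X_____
___X_XXX_
____XX_v_
step 28: _____XX__
_________
____XX___
___X_____
___X_XXX_
____XX<X_
step 29: _____XX__
_________
____XX___
___X_____
___X_X^X_
____XXXX_
step 30: _____XX__
_________
____XX___
___X_____
___X_<_X_
____XXXX_
step 31: _____XX__
_________
____XX___
___X_____
___X___X_
____XvXX_
step 32: _____XX__
_________
____XX___
___X_____
___X___X_
____X_>X_
step 33: _____XX__
_________
____XX___
___X_____
___X__^X_
____X__X_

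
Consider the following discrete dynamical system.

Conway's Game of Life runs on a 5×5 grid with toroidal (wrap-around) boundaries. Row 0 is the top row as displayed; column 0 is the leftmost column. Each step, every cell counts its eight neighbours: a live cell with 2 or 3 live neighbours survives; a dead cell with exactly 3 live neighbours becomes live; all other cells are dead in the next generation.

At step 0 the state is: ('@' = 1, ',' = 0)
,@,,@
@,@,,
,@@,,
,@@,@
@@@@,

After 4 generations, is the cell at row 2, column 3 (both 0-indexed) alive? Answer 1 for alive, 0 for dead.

1

0) ,@,,@
@,@,,
,@@,,
,@@,@
@@@@,
1) ,,,,@
@,@@,
,,,,,
,,,,@
,,,,,
2) ,,,@@
,,,@@
,,,@@
,,,,,
,,,,,
3) ,,,@@
@,@,,
,,,@@
,,,,,
,,,,,
4) ,,,@@
@,@,,
,,,@@
,,,,,
,,,,,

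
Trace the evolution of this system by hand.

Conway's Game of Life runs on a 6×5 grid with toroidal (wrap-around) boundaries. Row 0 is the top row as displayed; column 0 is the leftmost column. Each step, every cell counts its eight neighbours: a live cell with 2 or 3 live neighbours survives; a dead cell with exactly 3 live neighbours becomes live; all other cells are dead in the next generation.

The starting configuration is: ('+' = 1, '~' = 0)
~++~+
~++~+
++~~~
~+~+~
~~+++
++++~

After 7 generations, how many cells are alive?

step 0: ~++~+
~++~+
++~~~
~+~+~
~~+++
++++~
step 1: ~~~~+
~~~~+
~~~++
~+~+~
~~~~~
~~~~~
step 2: ~~~~~
+~~~+
+~+++
~~+++
~~~~~
~~~~~
step 3: ~~~~~
++~~~
~~+~~
+++~~
~~~+~
~~~~~
step 4: ~~~~~
~+~~~
~~+~~
~+++~
~++~~
~~~~~
step 5: ~~~~~
~~~~~
~~~+~
~~~+~
~+~+~
~~~~~
step 6: ~~~~~
~~~~~
~~~~~
~~~++
~~+~~
~~~~~
step 7: ~~~~~
~~~~~
~~~~~
~~~+~
~~~+~
~~~~~

2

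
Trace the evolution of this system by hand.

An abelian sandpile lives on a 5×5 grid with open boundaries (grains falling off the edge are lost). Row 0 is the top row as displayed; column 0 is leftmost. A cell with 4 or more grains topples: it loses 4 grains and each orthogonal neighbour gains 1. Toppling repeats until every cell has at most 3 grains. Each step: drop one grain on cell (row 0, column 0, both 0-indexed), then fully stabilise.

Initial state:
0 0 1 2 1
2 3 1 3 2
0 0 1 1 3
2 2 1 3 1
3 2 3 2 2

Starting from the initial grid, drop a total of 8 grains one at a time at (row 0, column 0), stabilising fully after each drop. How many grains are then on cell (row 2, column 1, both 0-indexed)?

gen 0: 0 0 1 2 1
2 3 1 3 2
0 0 1 1 3
2 2 1 3 1
3 2 3 2 2
gen 1: 1 0 1 2 1
2 3 1 3 2
0 0 1 1 3
2 2 1 3 1
3 2 3 2 2
gen 2: 2 0 1 2 1
2 3 1 3 2
0 0 1 1 3
2 2 1 3 1
3 2 3 2 2
gen 3: 3 0 1 2 1
2 3 1 3 2
0 0 1 1 3
2 2 1 3 1
3 2 3 2 2
gen 4: 0 1 1 2 1
3 3 1 3 2
0 0 1 1 3
2 2 1 3 1
3 2 3 2 2
gen 5: 1 1 1 2 1
3 3 1 3 2
0 0 1 1 3
2 2 1 3 1
3 2 3 2 2
gen 6: 2 1 1 2 1
3 3 1 3 2
0 0 1 1 3
2 2 1 3 1
3 2 3 2 2
gen 7: 3 1 1 2 1
3 3 1 3 2
0 0 1 1 3
2 2 1 3 1
3 2 3 2 2
gen 8: 1 3 1 2 1
1 0 2 3 2
1 1 1 1 3
2 2 1 3 1
3 2 3 2 2

1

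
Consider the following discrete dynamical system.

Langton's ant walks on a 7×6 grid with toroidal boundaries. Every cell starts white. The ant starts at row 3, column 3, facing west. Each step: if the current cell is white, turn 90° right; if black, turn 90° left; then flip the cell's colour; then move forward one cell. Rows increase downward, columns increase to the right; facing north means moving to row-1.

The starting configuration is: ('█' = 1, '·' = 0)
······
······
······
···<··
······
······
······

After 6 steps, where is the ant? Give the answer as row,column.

4,2

t=0: ······
······
······
···<··
······
······
······
t=1: ······
······
···^··
···█··
······
······
······
t=2: ······
······
···█>·
···█··
······
······
······
t=3: ······
······
···██·
···█v·
······
······
······
t=4: ······
······
···██·
···<█·
······
······
······
t=5: ······
······
···██·
····█·
···v··
······
······
t=6: ······
······
···██·
····█·
··<█··
······
······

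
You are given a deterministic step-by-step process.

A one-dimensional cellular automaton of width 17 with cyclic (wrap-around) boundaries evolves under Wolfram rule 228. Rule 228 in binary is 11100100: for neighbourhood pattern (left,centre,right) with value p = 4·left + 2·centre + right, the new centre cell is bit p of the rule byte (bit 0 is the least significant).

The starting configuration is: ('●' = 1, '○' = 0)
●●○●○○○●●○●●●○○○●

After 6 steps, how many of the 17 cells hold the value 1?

k=0  ●●○●○○○●●○●●●○○○●
k=1  ●●●●○○○○●●○●●○○○○
k=2  ○●●●○○○○○●●○●○○○○
k=3  ○○●●○○○○○○●●●○○○○
k=4  ○○○●○○○○○○○●●○○○○
k=5  ○○○●○○○○○○○○●○○○○
k=6  ○○○●○○○○○○○○●○○○○

2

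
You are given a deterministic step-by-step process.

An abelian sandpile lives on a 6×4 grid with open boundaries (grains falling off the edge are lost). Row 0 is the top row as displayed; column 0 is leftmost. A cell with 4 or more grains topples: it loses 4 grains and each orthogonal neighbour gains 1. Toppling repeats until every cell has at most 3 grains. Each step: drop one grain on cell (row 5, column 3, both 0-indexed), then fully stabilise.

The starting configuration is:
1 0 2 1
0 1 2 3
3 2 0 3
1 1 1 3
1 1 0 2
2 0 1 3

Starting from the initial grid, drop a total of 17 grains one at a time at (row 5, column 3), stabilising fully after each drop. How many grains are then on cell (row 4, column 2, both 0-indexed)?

3

k=0  1 0 2 1
0 1 2 3
3 2 0 3
1 1 1 3
1 1 0 2
2 0 1 3
k=1  1 0 2 1
0 1 2 3
3 2 0 3
1 1 1 3
1 1 0 3
2 0 2 0
k=2  1 0 2 1
0 1 2 3
3 2 0 3
1 1 1 3
1 1 0 3
2 0 2 1
k=3  1 0 2 1
0 1 2 3
3 2 0 3
1 1 1 3
1 1 0 3
2 0 2 2
k=4  1 0 2 1
0 1 2 3
3 2 0 3
1 1 1 3
1 1 0 3
2 0 2 3
k=5  1 0 2 2
0 1 3 0
3 2 1 1
1 1 2 1
1 1 1 1
2 0 3 1
k=6  1 0 2 2
0 1 3 0
3 2 1 1
1 1 2 1
1 1 1 1
2 0 3 2
k=7  1 0 2 2
0 1 3 0
3 2 1 1
1 1 2 1
1 1 1 1
2 0 3 3
k=8  1 0 2 2
0 1 3 0
3 2 1 1
1 1 2 1
1 1 2 2
2 1 0 1
k=9  1 0 2 2
0 1 3 0
3 2 1 1
1 1 2 1
1 1 2 2
2 1 0 2
k=10  1 0 2 2
0 1 3 0
3 2 1 1
1 1 2 1
1 1 2 2
2 1 0 3
k=11  1 0 2 2
0 1 3 0
3 2 1 1
1 1 2 1
1 1 2 3
2 1 1 0
k=12  1 0 2 2
0 1 3 0
3 2 1 1
1 1 2 1
1 1 2 3
2 1 1 1
k=13  1 0 2 2
0 1 3 0
3 2 1 1
1 1 2 1
1 1 2 3
2 1 1 2
k=14  1 0 2 2
0 1 3 0
3 2 1 1
1 1 2 1
1 1 2 3
2 1 1 3
k=15  1 0 2 2
0 1 3 0
3 2 1 1
1 1 2 2
1 1 3 0
2 1 2 1
k=16  1 0 2 2
0 1 3 0
3 2 1 1
1 1 2 2
1 1 3 0
2 1 2 2
k=17  1 0 2 2
0 1 3 0
3 2 1 1
1 1 2 2
1 1 3 0
2 1 2 3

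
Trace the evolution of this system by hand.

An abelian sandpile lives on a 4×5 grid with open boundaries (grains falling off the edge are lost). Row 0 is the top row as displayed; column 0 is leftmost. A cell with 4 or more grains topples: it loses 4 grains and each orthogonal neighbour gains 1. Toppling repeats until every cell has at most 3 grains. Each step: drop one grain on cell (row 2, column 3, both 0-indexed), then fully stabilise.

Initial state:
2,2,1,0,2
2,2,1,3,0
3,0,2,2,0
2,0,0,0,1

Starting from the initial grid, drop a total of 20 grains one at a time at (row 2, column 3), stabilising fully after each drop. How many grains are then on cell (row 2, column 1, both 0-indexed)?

2

[0] 2,2,1,0,2
2,2,1,3,0
3,0,2,2,0
2,0,0,0,1
[1] 2,2,1,0,2
2,2,1,3,0
3,0,2,3,0
2,0,0,0,1
[2] 2,2,1,1,2
2,2,2,0,1
3,0,3,1,1
2,0,0,1,1
[3] 2,2,1,1,2
2,2,2,0,1
3,0,3,2,1
2,0,0,1,1
[4] 2,2,1,1,2
2,2,2,0,1
3,0,3,3,1
2,0,0,1,1
[5] 2,2,1,1,2
2,2,3,1,1
3,1,0,1,2
2,0,1,2,1
[6] 2,2,1,1,2
2,2,3,1,1
3,1,0,2,2
2,0,1,2,1
[7] 2,2,1,1,2
2,2,3,1,1
3,1,0,3,2
2,0,1,2,1
[8] 2,2,1,1,2
2,2,3,2,1
3,1,1,0,3
2,0,1,3,1
[9] 2,2,1,1,2
2,2,3,2,1
3,1,1,1,3
2,0,1,3,1
[10] 2,2,1,1,2
2,2,3,2,1
3,1,1,2,3
2,0,1,3,1
[11] 2,2,1,1,2
2,2,3,2,1
3,1,1,3,3
2,0,1,3,1
[12] 2,2,1,1,2
2,2,3,3,2
3,1,2,2,0
2,0,2,0,3
[13] 2,2,1,1,2
2,2,3,3,2
3,1,2,3,0
2,0,2,0,3
[14] 2,2,2,2,2
2,3,1,1,3
3,2,0,2,1
2,0,3,1,3
[15] 2,2,2,2,2
2,3,1,1,3
3,2,0,3,1
2,0,3,1,3
[16] 2,2,2,2,2
2,3,1,2,3
3,2,1,0,2
2,0,3,2,3
[17] 2,2,2,2,2
2,3,1,2,3
3,2,1,1,2
2,0,3,2,3
[18] 2,2,2,2,2
2,3,1,2,3
3,2,1,2,2
2,0,3,2,3
[19] 2,2,2,2,2
2,3,1,2,3
3,2,1,3,2
2,0,3,2,3
[20] 2,2,2,2,2
2,3,1,3,3
3,2,2,0,3
2,0,3,3,3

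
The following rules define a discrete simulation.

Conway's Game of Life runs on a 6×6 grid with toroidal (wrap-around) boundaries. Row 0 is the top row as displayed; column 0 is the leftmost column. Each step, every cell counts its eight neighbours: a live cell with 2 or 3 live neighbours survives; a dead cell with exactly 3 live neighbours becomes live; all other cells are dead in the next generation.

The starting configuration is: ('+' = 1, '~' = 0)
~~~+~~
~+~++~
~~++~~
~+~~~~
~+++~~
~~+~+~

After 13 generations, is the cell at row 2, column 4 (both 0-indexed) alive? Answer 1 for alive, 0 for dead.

0) ~~~+~~
~+~++~
~~++~~
~+~~~~
~+++~~
~~+~+~
1) ~~~~~~
~~~~+~
~+~++~
~+~~~~
~+~+~~
~+~~+~
2) ~~~~~~
~~~++~
~~+++~
++~++~
++~~~~
~~+~~~
3) ~~~+~~
~~+~+~
~+~~~~
+~~~+~
+~~+~+
~+~~~~
4) ~~++~~
~~++~~
~+~+~+
++~~+~
++~~++
+~+~+~
5) ~~~~+~
~+~~~~
~+~+~+
~~~+~~
~~+~+~
+~+~+~
6) ~+~+~+
+~+~+~
+~~~+~
~~~+~~
~++~++
~+~~+~
7) ~+~+~+
+~+~+~
~+~~+~
++++~~
+++~++
~+~~~~
8) ~+~+++
+~+~+~
~~~~+~
~~~~~~
~~~~++
~~~+~~
9) ++~~~+
+++~~~
~~~+~+
~~~~++
~~~~+~
+~++~~
10) ~~~+~+
~~+~+~
~+++~+
~~~+~+
~~~~+~
+~+++~
11) ~+~~~+
++~~~+
++~~~+
+~~+~+
~~+~~~
~~+~~~
12) ~++~~+
~~+~+~
~~+~~~
~~+~++
~+++~~
~++~~~
13) +~~~~~
~~+~~~
~++~++
~~~~+~
+~~~+~
~~~~~~

1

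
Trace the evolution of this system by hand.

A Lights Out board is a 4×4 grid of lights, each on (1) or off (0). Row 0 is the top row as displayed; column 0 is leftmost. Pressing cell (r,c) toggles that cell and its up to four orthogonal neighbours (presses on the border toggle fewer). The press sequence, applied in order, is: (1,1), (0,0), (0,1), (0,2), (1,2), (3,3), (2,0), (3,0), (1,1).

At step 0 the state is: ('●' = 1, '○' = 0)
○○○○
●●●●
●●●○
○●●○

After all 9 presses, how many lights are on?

9

0) ○○○○
●●●●
●●●○
○●●○
1) ○●○○
○○○●
●○●○
○●●○
2) ●○○○
●○○●
●○●○
○●●○
3) ○●●○
●●○●
●○●○
○●●○
4) ○○○●
●●●●
●○●○
○●●○
5) ○○●●
●○○○
●○○○
○●●○
6) ○○●●
●○○○
●○○●
○●○●
7) ○○●●
○○○○
○●○●
●●○●
8) ○○●●
○○○○
●●○●
○○○●
9) ○●●●
●●●○
●○○●
○○○●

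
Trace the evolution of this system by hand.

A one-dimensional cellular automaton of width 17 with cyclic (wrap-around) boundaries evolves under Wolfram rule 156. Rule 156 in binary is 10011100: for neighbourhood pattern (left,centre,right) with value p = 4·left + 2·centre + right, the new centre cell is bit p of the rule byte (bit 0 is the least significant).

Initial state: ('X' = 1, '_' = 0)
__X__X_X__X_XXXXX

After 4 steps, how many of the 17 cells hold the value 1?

gen 0: __X__X_X__X_XXXXX
gen 1: X_XX_X_XX_X_XXXX_
gen 2: X_X__X_X__X_XXX__
gen 3: X_XX_X_XX_X_XX_X_
gen 4: X_X__X_X__X_X__X_

7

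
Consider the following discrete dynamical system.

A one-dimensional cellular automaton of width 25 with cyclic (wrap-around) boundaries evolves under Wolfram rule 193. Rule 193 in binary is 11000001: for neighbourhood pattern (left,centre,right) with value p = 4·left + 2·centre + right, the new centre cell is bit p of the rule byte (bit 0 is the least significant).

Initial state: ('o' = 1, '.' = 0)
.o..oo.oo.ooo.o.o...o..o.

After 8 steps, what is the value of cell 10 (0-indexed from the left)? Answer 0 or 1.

1

t=0: .o..oo.oo.ooo.o.o...o..o.
t=1: .....o..o..oo.....o......
t=2: oooo........o.ooo...ooooo
t=3: oooo.oooooo....oo.o..oooo
t=4: oooo..ooooo.oo..o.....ooo
t=5: oooo...oooo..o....ooo..oo
t=6: oooo.o..ooo....oo..oo...o
t=7: oooo.....oo.oo..o...o.o..
t=8: .ooo.ooo..o..o....o......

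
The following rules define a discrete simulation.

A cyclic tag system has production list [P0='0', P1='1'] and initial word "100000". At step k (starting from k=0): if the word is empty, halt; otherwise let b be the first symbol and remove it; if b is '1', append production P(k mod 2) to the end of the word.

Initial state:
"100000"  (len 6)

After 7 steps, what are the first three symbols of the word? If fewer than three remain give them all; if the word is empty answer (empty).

(empty)

t=0: "100000"  (len 6)
t=1: "000000"  (len 6)
t=2: "00000"  (len 5)
t=3: "0000"  (len 4)
t=4: "000"  (len 3)
t=5: "00"  (len 2)
t=6: "0"  (len 1)
t=7: (halted — word empty)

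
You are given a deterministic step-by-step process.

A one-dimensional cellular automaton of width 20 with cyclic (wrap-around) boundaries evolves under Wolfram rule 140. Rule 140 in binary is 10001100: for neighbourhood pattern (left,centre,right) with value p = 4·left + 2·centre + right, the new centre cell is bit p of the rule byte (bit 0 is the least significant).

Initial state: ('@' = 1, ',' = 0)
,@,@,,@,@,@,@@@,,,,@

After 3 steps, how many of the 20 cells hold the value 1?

7

step 0: ,@,@,,@,@,@,@@@,,,,@
step 1: ,@,@,,@,@,@,@@,,,,,@
step 2: ,@,@,,@,@,@,@,,,,,,@
step 3: ,@,@,,@,@,@,@,,,,,,@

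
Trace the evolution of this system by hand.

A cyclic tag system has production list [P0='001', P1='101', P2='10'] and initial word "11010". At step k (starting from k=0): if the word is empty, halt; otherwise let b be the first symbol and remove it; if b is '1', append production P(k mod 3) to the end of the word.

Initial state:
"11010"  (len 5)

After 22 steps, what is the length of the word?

16

[0] "11010"  (len 5)
[1] "1010001"  (len 7)
[2] "010001101"  (len 9)
[3] "10001101"  (len 8)
[4] "0001101001"  (len 10)
[5] "001101001"  (len 9)
[6] "01101001"  (len 8)
[7] "1101001"  (len 7)
[8] "101001101"  (len 9)
[9] "0100110110"  (len 10)
[10] "100110110"  (len 9)
[11] "00110110101"  (len 11)
[12] "0110110101"  (len 10)
[13] "110110101"  (len 9)
[14] "10110101101"  (len 11)
[15] "011010110110"  (len 12)
[16] "11010110110"  (len 11)
[17] "1010110110101"  (len 13)
[18] "01011011010110"  (len 14)
[19] "1011011010110"  (len 13)
[20] "011011010110101"  (len 15)
[21] "11011010110101"  (len 14)
[22] "1011010110101001"  (len 16)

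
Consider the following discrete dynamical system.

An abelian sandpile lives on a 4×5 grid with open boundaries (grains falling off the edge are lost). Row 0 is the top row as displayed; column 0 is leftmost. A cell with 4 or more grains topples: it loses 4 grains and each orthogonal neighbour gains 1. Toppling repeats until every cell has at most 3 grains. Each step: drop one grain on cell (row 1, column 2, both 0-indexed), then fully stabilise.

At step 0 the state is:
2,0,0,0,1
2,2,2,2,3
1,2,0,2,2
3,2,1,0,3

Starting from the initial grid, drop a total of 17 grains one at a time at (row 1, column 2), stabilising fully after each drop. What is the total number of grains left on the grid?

41

[0] 2,0,0,0,1
2,2,2,2,3
1,2,0,2,2
3,2,1,0,3
[1] 2,0,0,0,1
2,2,3,2,3
1,2,0,2,2
3,2,1,0,3
[2] 2,0,1,0,1
2,3,0,3,3
1,2,1,2,2
3,2,1,0,3
[3] 2,0,1,0,1
2,3,1,3,3
1,2,1,2,2
3,2,1,0,3
[4] 2,0,1,0,1
2,3,2,3,3
1,2,1,2,2
3,2,1,0,3
[5] 2,0,1,0,1
2,3,3,3,3
1,2,1,2,2
3,2,1,0,3
[6] 2,1,2,1,2
3,0,2,1,0
1,3,2,3,3
3,2,1,0,3
[7] 2,1,2,1,2
3,0,3,1,0
1,3,2,3,3
3,2,1,0,3
[8] 2,1,3,1,2
3,1,0,2,0
1,3,3,3,3
3,2,1,0,3
[9] 2,1,3,1,2
3,1,1,2,0
1,3,3,3,3
3,2,1,0,3
[10] 2,1,3,1,2
3,1,2,2,0
1,3,3,3,3
3,2,1,0,3
[11] 2,1,3,1,2
3,1,3,2,0
1,3,3,3,3
3,2,1,0,3
[12] 2,2,0,3,2
3,3,3,0,2
2,0,2,2,1
3,3,2,2,0
[13] 3,3,1,3,2
0,1,1,1,2
3,1,3,2,1
3,3,2,2,0
[14] 3,3,1,3,2
0,1,2,1,2
3,1,3,2,1
3,3,2,2,0
[15] 3,3,1,3,2
0,1,3,1,2
3,1,3,2,1
3,3,2,2,0
[16] 3,3,2,3,2
0,2,1,2,2
3,2,0,3,1
3,3,3,2,0
[17] 3,3,2,3,2
0,2,2,2,2
3,2,0,3,1
3,3,3,2,0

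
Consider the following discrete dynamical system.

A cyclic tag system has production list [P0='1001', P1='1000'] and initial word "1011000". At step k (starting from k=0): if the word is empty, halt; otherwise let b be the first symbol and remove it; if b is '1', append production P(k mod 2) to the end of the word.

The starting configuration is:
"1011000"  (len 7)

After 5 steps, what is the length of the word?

14

[0] "1011000"  (len 7)
[1] "0110001001"  (len 10)
[2] "110001001"  (len 9)
[3] "100010011001"  (len 12)
[4] "000100110011000"  (len 15)
[5] "00100110011000"  (len 14)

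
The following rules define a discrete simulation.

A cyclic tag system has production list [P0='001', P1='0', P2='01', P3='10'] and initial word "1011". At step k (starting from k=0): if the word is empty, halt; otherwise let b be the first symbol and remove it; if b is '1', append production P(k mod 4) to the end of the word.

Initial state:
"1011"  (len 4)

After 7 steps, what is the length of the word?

6

[0] "1011"  (len 4)
[1] "011001"  (len 6)
[2] "11001"  (len 5)
[3] "100101"  (len 6)
[4] "0010110"  (len 7)
[5] "010110"  (len 6)
[6] "10110"  (len 5)
[7] "011001"  (len 6)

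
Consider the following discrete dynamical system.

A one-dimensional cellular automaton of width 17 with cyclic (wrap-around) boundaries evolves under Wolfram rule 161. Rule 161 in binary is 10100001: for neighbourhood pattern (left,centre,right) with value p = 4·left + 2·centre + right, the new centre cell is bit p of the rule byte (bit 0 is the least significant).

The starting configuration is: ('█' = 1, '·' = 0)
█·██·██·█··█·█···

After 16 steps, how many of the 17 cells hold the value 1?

2

gen 0: █·██·██·█··█·█···
gen 1: ·█··█··█····█··█·
gen 2: ·········██······
gen 3: ████████····█████
gen 4: ███████··██··████
gen 5: ██████········███
gen 6: █████··██████··██
gen 7: ████····████····█
gen 8: ███··██··██··██··
gen 9: ·█···············
gen 10: ···██████████████
gen 11: ·█··████████████·
gen 12: ·····██████████··
gen 13: ████··████████··█
gen 14: ███····██████····
gen 15: ·█··██··████··██·
gen 16: ·········██······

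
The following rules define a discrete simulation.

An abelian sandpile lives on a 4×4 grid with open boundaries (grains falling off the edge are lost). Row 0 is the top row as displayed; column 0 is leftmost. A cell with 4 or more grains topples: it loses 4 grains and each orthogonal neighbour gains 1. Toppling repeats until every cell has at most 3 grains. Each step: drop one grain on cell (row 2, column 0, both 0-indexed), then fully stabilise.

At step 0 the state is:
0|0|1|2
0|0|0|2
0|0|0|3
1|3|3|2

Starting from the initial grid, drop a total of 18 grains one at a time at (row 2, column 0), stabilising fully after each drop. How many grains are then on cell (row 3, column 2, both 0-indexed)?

k=0  0|0|1|2
0|0|0|2
0|0|0|3
1|3|3|2
k=1  0|0|1|2
0|0|0|2
1|0|0|3
1|3|3|2
k=2  0|0|1|2
0|0|0|2
2|0|0|3
1|3|3|2
k=3  0|0|1|2
0|0|0|2
3|0|0|3
1|3|3|2
k=4  0|0|1|2
1|0|0|2
0|1|0|3
2|3|3|2
k=5  0|0|1|2
1|0|0|2
1|1|0|3
2|3|3|2
k=6  0|0|1|2
1|0|0|2
2|1|0|3
2|3|3|2
k=7  0|0|1|2
1|0|0|2
3|1|0|3
2|3|3|2
k=8  0|0|1|2
2|0|0|2
0|2|0|3
3|3|3|2
k=9  0|0|1|2
2|0|0|2
1|2|0|3
3|3|3|2
k=10  0|0|1|2
2|0|0|2
2|2|0|3
3|3|3|2
k=11  0|0|1|2
2|0|0|2
3|2|0|3
3|3|3|2
k=12  0|0|1|2
3|1|0|2
2|0|2|3
1|2|0|3
k=13  0|0|1|2
3|1|0|2
3|0|2|3
1|2|0|3
k=14  1|0|1|2
0|2|0|2
1|1|2|3
2|2|0|3
k=15  1|0|1|2
0|2|0|2
2|1|2|3
2|2|0|3
k=16  1|0|1|2
0|2|0|2
3|1|2|3
2|2|0|3
k=17  1|0|1|2
1|2|0|2
0|2|2|3
3|2|0|3
k=18  1|0|1|2
1|2|0|2
1|2|2|3
3|2|0|3

0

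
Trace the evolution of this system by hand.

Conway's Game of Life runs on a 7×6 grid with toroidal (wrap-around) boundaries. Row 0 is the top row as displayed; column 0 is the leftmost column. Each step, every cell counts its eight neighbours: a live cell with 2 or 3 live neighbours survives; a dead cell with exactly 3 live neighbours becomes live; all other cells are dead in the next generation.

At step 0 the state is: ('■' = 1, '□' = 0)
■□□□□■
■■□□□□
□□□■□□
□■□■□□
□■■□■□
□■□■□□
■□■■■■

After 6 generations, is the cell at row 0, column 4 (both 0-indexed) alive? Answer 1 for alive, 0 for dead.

[0] ■□□□□■
■■□□□□
□□□■□□
□■□■□□
□■■□■□
□■□■□□
■□■■■■
[1] □□■■□□
■■□□□■
■■□□□□
□■□■■□
■■□□■□
□□□□□□
□□■■□□
[2] ■□□■■□
□□□□□■
□□□□■□
□□□■■□
■■■■■■
□■■■□□
□□■■□□
[3] □□■■■■
□□□■□■
□□□■■■
■■□□□□
■□□□□■
□□□□□■
□□□□□□
[4] □□■■□■
■□□□□□
□□■■□■
□■□□□□
□■□□□■
■□□□□■
□□□■□■
[5] ■□■■□■
■■□□□■
■■■□□□
□■□□■□
□■□□□■
□□□□□■
□□■■□■
[6] □□□■□□
□□□■■□
□□■□□□
□□□□□■
□□□□■■
□□■□□■
□■■■□■

0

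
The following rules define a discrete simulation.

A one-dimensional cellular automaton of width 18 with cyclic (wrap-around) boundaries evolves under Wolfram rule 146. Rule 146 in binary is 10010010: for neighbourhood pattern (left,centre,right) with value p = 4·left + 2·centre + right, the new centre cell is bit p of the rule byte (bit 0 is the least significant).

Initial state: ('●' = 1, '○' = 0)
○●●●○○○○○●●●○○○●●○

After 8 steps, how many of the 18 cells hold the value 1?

4

step 0: ○●●●○○○○○●●●○○○●●○
step 1: ●○●○●○○○●○●○●○●○○●
step 2: ○○○○○●○●○○○○○○○●●○
step 3: ○○○○●○○○●○○○○○●○○●
step 4: ●○○●○●○●○●○○○●○●●○
step 5: ○●●○○○○○○○●○●○○○○○
step 6: ●○○●○○○○○●○○○●○○○○
step 7: ○●●○●○○○●○●○●○●○○●
step 8: ○○○○○●○●○○○○○○○●●○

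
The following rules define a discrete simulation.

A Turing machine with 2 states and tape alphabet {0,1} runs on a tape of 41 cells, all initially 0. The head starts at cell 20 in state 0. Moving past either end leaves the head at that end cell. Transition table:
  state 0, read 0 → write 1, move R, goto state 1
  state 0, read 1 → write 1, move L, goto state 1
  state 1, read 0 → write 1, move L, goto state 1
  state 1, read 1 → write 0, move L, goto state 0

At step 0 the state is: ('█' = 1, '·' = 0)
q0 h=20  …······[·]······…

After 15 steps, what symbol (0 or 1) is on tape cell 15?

k=0  q0 h=20  …······[·]······…
k=1  q1 h=21  …·····█[·]······…
k=2  q1 h=20  …······[█]█·····…
k=3  q0 h=19  …······[·]·█····…
k=4  q1 h=20  …·····█[·]█·····…
k=5  q1 h=19  …······[█]██····…
k=6  q0 h=18  …······[·]·██···…
k=7  q1 h=19  …·····█[·]██····…
k=8  q1 h=18  …······[█]███···…
k=9  q0 h=17  …······[·]·███··…
k=10  q1 h=18  …·····█[·]███···…
k=11  q1 h=17  …······[█]████··…
k=12  q0 h=16  …······[·]·████·…
k=13  q1 h=17  …·····█[·]████··…
k=14  q1 h=16  …······[█]█████·…
k=15  q0 h=15  …······[·]·█████…

0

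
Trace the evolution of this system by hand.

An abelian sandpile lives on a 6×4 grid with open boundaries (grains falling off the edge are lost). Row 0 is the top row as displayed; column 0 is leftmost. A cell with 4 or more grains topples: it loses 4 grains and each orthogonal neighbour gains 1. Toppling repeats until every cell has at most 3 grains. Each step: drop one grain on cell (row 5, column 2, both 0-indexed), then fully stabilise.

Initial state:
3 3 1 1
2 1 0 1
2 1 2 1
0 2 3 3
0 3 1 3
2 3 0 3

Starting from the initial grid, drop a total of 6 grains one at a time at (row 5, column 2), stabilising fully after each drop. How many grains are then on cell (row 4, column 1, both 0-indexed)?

2

gen 0: 3 3 1 1
2 1 0 1
2 1 2 1
0 2 3 3
0 3 1 3
2 3 0 3
gen 1: 3 3 1 1
2 1 0 1
2 1 2 1
0 2 3 3
0 3 1 3
2 3 1 3
gen 2: 3 3 1 1
2 1 0 1
2 1 2 1
0 2 3 3
0 3 1 3
2 3 2 3
gen 3: 3 3 1 1
2 1 0 1
2 1 2 1
0 2 3 3
0 3 1 3
2 3 3 3
gen 4: 3 3 1 1
2 1 0 1
2 2 3 2
1 0 2 1
1 2 1 2
3 1 3 1
gen 5: 3 3 1 1
2 1 0 1
2 2 3 2
1 0 2 1
1 2 2 2
3 2 0 2
gen 6: 3 3 1 1
2 1 0 1
2 2 3 2
1 0 2 1
1 2 2 2
3 2 1 2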